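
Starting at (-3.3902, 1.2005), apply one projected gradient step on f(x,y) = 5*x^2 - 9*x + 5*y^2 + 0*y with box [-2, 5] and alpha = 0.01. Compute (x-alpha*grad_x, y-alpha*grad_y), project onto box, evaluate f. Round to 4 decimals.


Step 1: Compute gradient at (-3.3902, 1.2005).
grad_x = 2*5*-3.3902 - 9 = -42.902
grad_y = 2*5*1.2005 + 0 = 12.005
Step 2: Gradient step.
x_raw = -3.3902 - 0.01*-42.902 = -2.9612
y_raw = 1.2005 - 0.01*12.005 = 1.0805
Step 3: Project onto [-2, 5].
x_proj = clip(-2.9612) = -2.0
y_proj = clip(1.0805) = 1.0805
Step 4: Evaluate f.
f(-2.0, 1.0805) = 43.8369


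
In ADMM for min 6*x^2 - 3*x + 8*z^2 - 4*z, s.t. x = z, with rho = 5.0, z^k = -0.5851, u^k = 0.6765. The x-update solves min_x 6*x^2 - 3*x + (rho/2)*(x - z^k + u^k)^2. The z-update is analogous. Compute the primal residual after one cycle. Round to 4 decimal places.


ADMM iteration with rho = 5.0, z^k = -0.5851, u^k = 0.6765
Step 1: x-update.
Minimize 6*x^2 - 3*x + (5.0/2)*(x + 0.5851 + 0.6765)^2
FOC: (2*6 + 5.0)*x = 3 + 5.0*(-0.5851 - 0.6765)
x^{k+1} = -0.1946
Step 2: z-update.
Minimize 8*z^2 - 4*z + (5.0/2)*(-0.1946 - z + 0.6765)^2
FOC: (2*8 + 5.0)*z = 4 + 5.0*(-0.1946 + 0.6765)
z^{k+1} = 0.3052
Step 3: u-update.
u^{k+1} = 0.6765 - 0.1946 - 0.3052 = 0.1767
Step 4: Primal residual = |-0.1946 - 0.3052| = 0.4998


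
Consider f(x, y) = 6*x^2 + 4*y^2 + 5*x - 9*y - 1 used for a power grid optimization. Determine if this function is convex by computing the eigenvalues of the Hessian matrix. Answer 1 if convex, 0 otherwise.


The Hessian of f(x,y) = 6*x^2 + 4*y^2 + 5*x - 9*y - 1 is:
H = [[12, 0], [0, 8]]
Trace = 12 + 8 = 20
Determinant = 12*8 - (0)^2 = 96
Discriminant = (20)^2 - 4*96 = 16.0
Eigenvalues: lambda_1 = 8.0, lambda_2 = 12.0
The function is convex.

1


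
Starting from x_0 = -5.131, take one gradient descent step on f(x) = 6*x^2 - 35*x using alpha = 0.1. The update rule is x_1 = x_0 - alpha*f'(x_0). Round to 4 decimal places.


We compute the gradient at x_0 and apply the update.
f'(x) = 12*x - 35
f'(-5.131) = 12*-5.131 - 35 = -96.572
x_1 = -5.131 - 0.1*-96.572 = 4.5262


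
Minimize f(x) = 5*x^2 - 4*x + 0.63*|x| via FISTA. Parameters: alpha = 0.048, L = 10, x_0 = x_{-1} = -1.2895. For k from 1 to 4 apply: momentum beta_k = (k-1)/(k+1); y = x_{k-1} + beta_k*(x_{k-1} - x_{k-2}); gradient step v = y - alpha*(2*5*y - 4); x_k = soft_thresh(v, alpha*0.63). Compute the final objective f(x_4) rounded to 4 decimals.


FISTA on f(x) = 5*x^2 - 4*x + 0.63*|x|
L = 10, alpha = 0.048
Iteration 1: beta = 0.0, y = -1.2895 + 0.0*(-1.2895 + 1.2895) = -1.2895
  grad(y) = -16.895, v = y - alpha*grad = -0.4785
  prox(v) = soft_thresh(-0.4785, 0.0302) = -0.4483
Iteration 2: beta = 0.3333, y = -0.4483 + 0.3333*(-0.4483 + 1.2895) = -0.1679
  grad(y) = -5.679, v = y - alpha*grad = 0.1047
  prox(v) = soft_thresh(0.1047, 0.0302) = 0.0745
Iteration 3: beta = 0.5, y = 0.0745 + 0.5*(0.0745 + 0.4483) = 0.3358
  grad(y) = -0.6417, v = y - alpha*grad = 0.3666
  prox(v) = soft_thresh(0.3666, 0.0302) = 0.3364
Iteration 4: beta = 0.6, y = 0.3364 + 0.6*(0.3364 - 0.0745) = 0.4936
  grad(y) = 0.9355, v = y - alpha*grad = 0.4486
  prox(v) = soft_thresh(0.4486, 0.0302) = 0.4184
f(x_4) = 5*0.4184^2 - 4*0.4184 + 0.63*|0.4184| = -0.5347


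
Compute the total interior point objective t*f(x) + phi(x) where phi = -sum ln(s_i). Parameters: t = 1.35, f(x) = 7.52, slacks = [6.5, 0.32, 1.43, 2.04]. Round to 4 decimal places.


Step 1: Compute log-barrier.
ln values: [1.8718, -1.1394, 0.3577, 0.7129]
phi = -(1.8718 - 1.1394 + 0.3577 + 0.7129) = -1.803
Step 2: Compute augmented objective.
t*f(x) = 1.35*7.52 = 10.152
Total = 10.152 - 1.803 = 8.349


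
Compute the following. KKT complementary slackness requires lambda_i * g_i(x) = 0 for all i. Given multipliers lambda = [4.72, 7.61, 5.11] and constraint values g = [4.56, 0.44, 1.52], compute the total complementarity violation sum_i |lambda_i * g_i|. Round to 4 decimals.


KKT complementary slackness check:
lambda_1 * g_1 = 4.72 * 4.56 = 21.5232
lambda_2 * g_2 = 7.61 * 0.44 = 3.3484
lambda_3 * g_3 = 5.11 * 1.52 = 7.7672
Total violation = 21.5232 + 3.3484 + 7.7672 = 32.6388


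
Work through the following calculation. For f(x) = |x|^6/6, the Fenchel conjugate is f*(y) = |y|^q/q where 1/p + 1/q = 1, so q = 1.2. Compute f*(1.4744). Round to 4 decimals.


The conjugate exponent q satisfies 1/p + 1/q = 1.
p = 6, so q = 6/(6 - 1) = 1.2
|y|^q = 1.4744^1.2 = 1.5934
f*(1.4744) = 1.5934 / 1.2 = 1.3279


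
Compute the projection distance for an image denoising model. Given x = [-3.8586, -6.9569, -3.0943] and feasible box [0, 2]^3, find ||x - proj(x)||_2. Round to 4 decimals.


Project each component onto [0, 2].
clip(-3.8586) = 0.0, clip(-6.9569) = 0.0, clip(-3.0943) = 0.0
Projection = [0.0, 0.0, 0.0]
Squared diffs: [14.8888, 48.3985, 9.5747]
Distance = sqrt(72.862) = 8.5359


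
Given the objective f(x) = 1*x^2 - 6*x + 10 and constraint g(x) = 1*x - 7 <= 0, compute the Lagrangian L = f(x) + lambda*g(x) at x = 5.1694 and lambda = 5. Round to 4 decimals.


Step 1: Evaluate f(x).
f(5.1694) = 1*5.1694^2 - 6*5.1694 + 10 = 5.7063
Step 2: Evaluate g(x).
g(5.1694) = 1*5.1694 - 7 = -1.8306
Step 3: Compute Lagrangian.
L = 5.7063 + 5*-1.8306 = -3.4467


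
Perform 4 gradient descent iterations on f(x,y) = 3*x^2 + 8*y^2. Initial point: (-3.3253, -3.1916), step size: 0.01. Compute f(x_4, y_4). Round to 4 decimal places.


Gradient descent on f(x,y) = 3*x^2 + 8*y^2.
Starting point: (-3.3253, -3.1916), alpha = 0.01
Step 1: grad_x = 2*3*-3.3253 = -19.9518, grad_y = 2*8*-3.1916 = -51.0656
  x_1 = -3.3253 - 0.01*-19.9518 = -3.1258
  y_1 = -3.1916 - 0.01*-51.0656 = -2.6809
Step 2: grad_x = 2*3*-3.1258 = -18.7547, grad_y = 2*8*-2.6809 = -42.8951
  x_2 = -3.1258 - 0.01*-18.7547 = -2.9382
  y_2 = -2.6809 - 0.01*-42.8951 = -2.252
Step 3: grad_x = 2*3*-2.9382 = -17.6294, grad_y = 2*8*-2.252 = -36.0319
  x_3 = -2.9382 - 0.01*-17.6294 = -2.7619
  y_3 = -2.252 - 0.01*-36.0319 = -1.8917
Step 4: grad_x = 2*3*-2.7619 = -16.5716, grad_y = 2*8*-1.8917 = -30.2668
  x_4 = -2.7619 - 0.01*-16.5716 = -2.5962
  y_4 = -1.8917 - 0.01*-30.2668 = -1.589
f(-2.5962, -1.589) = 3*(-2.5962)^2 + 8*(-1.589)^2 = 40.4207


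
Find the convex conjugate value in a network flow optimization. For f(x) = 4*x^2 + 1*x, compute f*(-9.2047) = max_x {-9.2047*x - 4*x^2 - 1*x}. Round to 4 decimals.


f*(y) = sup_x {y*x - a*x^2 - b*x} = sup_x {(y-b)*x - a*x^2}
FOC: (y - b) - 2a*x = 0 => x* = (y - b)/(2a)
x* = (-9.2047 - 1)/(2*4) = -1.2756
f*(-9.2047) = (y-b)^2/(4a) = (-9.2047 - 1)^2/(4*4)
= 104.1359/16 = 6.5085


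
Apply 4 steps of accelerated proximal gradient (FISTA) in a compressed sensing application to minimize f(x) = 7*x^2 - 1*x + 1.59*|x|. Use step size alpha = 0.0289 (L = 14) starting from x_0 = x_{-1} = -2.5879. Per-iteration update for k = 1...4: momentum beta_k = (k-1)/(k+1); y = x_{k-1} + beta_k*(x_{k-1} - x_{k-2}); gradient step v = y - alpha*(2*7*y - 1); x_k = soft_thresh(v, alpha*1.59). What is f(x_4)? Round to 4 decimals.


FISTA on f(x) = 7*x^2 - 1*x + 1.59*|x|
L = 14, alpha = 0.0289
Iteration 1: beta = 0.0, y = -2.5879 + 0.0*(-2.5879 + 2.5879) = -2.5879
  grad(y) = -37.2306, v = y - alpha*grad = -1.5119
  prox(v) = soft_thresh(-1.5119, 0.046) = -1.466
Iteration 2: beta = 0.3333, y = -1.466 + 0.3333*(-1.466 + 2.5879) = -1.092
  grad(y) = -16.2882, v = y - alpha*grad = -0.6213
  prox(v) = soft_thresh(-0.6213, 0.046) = -0.5753
Iteration 3: beta = 0.5, y = -0.5753 + 0.5*(-0.5753 + 1.466) = -0.13
  grad(y) = -2.8201, v = y - alpha*grad = -0.0485
  prox(v) = soft_thresh(-0.0485, 0.046) = -0.0026
Iteration 4: beta = 0.6, y = -0.0026 + 0.6*(-0.0026 + 0.5753) = 0.3411
  grad(y) = 3.7756, v = y - alpha*grad = 0.232
  prox(v) = soft_thresh(0.232, 0.046) = 0.186
f(x_4) = 7*0.186^2 - 1*0.186 + 1.59*|0.186| = 0.3521


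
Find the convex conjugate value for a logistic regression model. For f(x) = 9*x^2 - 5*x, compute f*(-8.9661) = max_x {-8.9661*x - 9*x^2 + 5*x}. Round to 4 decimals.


f*(y) = sup_x {y*x - a*x^2 - b*x} = sup_x {(y-b)*x - a*x^2}
FOC: (y - b) - 2a*x = 0 => x* = (y - b)/(2a)
x* = (-8.9661 + 5)/(2*9) = -0.2203
f*(-8.9661) = (y-b)^2/(4a) = (-8.9661 + 5)^2/(4*9)
= 15.7299/36 = 0.4369


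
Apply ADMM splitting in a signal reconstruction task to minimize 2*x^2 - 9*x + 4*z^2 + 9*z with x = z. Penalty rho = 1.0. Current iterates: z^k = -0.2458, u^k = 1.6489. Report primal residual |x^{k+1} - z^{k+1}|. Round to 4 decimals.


ADMM iteration with rho = 1.0, z^k = -0.2458, u^k = 1.6489
Step 1: x-update.
Minimize 2*x^2 - 9*x + (1.0/2)*(x + 0.2458 + 1.6489)^2
FOC: (2*2 + 1.0)*x = 9 + 1.0*(-0.2458 - 1.6489)
x^{k+1} = 1.4211
Step 2: z-update.
Minimize 4*z^2 + 9*z + (1.0/2)*(1.4211 - z + 1.6489)^2
FOC: (2*4 + 1.0)*z = -9 + 1.0*(1.4211 + 1.6489)
z^{k+1} = -0.6589
Step 3: u-update.
u^{k+1} = 1.6489 + 1.4211 + 0.6589 = 3.7289
Step 4: Primal residual = |1.4211 + 0.6589| = 2.08


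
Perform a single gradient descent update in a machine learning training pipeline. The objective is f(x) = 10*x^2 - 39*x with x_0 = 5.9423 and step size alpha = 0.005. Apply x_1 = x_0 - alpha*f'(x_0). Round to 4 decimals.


We compute the gradient at x_0 and apply the update.
f'(x) = 20*x - 39
f'(5.9423) = 20*5.9423 - 39 = 79.846
x_1 = 5.9423 - 0.005*79.846 = 5.5431


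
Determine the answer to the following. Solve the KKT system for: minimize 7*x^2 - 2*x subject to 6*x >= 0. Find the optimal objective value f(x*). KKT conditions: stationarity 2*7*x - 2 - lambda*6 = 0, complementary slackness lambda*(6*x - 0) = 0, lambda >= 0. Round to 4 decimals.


Step 1: Try lambda = 0 (constraint inactive).
Stationarity: 2*7*x - 2 = 0
x* = 2/(2*7) = 1/7 = 0.1429 (rounded; the exact value 1/7 is used below)
Check constraint: 6*0.1429 = 0.8574 >= 0 -- satisfied.
Step 2: Compute optimal value.
f(x*) = 7*(1/7)^2 - 2*(1/7) = -0.1429


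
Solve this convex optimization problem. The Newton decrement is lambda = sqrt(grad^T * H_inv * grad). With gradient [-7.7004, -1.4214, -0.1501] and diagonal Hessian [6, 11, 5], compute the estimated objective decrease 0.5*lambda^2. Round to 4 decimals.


Step 1: H is diagonal, so H^(-1) * g = [-1.2834, -0.1292, -0.03].
Step 2: g^T H^(-1) g = sum_i g_i^2 / H_ii
  = (-7.7004)^2/6 + (-1.4214)^2/11 + (-0.1501)^2/5
  = 9.8827 + 0.1837 + 0.0045 = 10.0709
Step 3: Objective decrease = 0.5 * g^T H^(-1) g = 5.0354


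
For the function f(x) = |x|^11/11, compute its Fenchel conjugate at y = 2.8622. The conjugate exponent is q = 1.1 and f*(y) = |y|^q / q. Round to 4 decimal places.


The conjugate exponent q satisfies 1/p + 1/q = 1.
p = 11, so q = 11/(11 - 1) = 1.1
|y|^q = 2.8622^1.1 = 3.1796
f*(2.8622) = 3.1796 / 1.1 = 2.8905


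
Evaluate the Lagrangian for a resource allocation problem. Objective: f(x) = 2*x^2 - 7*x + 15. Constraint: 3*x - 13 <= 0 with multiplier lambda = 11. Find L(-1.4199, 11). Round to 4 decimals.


Step 1: Evaluate f(x).
f(-1.4199) = 2*(-1.4199)^2 - 7*(-1.4199) + 15 = 28.9715
Step 2: Evaluate g(x).
g(-1.4199) = 3*-1.4199 - 13 = -17.2597
Step 3: Compute Lagrangian.
L = 28.9715 + 11*-17.2597 = -160.8852


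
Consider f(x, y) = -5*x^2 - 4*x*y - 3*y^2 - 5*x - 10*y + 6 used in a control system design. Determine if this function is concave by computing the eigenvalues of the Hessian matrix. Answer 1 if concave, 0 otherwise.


The Hessian of f(x,y) = -5*x^2 - 4*x*y - 3*y^2 - 5*x - 10*y + 6 is:
H = [[-10, -4], [-4, -6]]
Trace = -10 - 6 = -16
Determinant = -10*-6 - (-4)^2 = 44
Discriminant = (-16)^2 - 4*44 = 80.0
Eigenvalues: lambda_1 = -12.4721, lambda_2 = -3.5279
The function is concave.

1


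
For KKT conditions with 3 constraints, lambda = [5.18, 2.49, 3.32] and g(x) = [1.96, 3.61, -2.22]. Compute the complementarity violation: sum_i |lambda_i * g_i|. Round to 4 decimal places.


KKT complementary slackness check:
lambda_1 * g_1 = 5.18 * 1.96 = 10.1528
lambda_2 * g_2 = 2.49 * 3.61 = 8.9889
lambda_3 * g_3 = 3.32 * -2.22 = -7.3704
Total violation = 10.1528 + 8.9889 + 7.3704 = 26.5121


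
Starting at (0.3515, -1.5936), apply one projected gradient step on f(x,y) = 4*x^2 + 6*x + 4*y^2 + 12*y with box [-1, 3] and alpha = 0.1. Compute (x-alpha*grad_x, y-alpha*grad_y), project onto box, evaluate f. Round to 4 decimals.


Step 1: Compute gradient at (0.3515, -1.5936).
grad_x = 2*4*0.3515 + 6 = 8.812
grad_y = 2*4*-1.5936 + 12 = -0.7488
Step 2: Gradient step.
x_raw = 0.3515 - 0.1*8.812 = -0.5297
y_raw = -1.5936 - 0.1*-0.7488 = -1.5187
Step 3: Project onto [-1, 3].
x_proj = clip(-0.5297) = -0.5297
y_proj = clip(-1.5187) = -1.0
Step 4: Evaluate f.
f(-0.5297, -1.0) = -10.0559


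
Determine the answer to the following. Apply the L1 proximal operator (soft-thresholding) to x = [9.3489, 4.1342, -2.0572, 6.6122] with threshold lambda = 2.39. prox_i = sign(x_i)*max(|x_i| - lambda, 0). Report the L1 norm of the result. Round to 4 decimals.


Soft-thresholding with lambda = 2.39:
prox(9.3489) = sign(9.3489)*max(|9.3489| - 2.39, 0) = 6.9589
prox(4.1342) = sign(4.1342)*max(|4.1342| - 2.39, 0) = 1.7442
prox(-2.0572) = sign(-2.0572)*max(|-2.0572| - 2.39, 0) = 0.0
prox(6.6122) = sign(6.6122)*max(|6.6122| - 2.39, 0) = 4.2222
prox(x) = [6.9589, 1.7442, 0.0, 4.2222]
||prox(x)||_1 = 6.9589 + 1.7442 + 0.0 + 4.2222 = 12.9253


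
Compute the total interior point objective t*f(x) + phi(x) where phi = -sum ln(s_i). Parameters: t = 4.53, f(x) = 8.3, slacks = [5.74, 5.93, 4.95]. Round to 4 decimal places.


Step 1: Compute log-barrier.
ln values: [1.7475, 1.78, 1.5994]
phi = -(1.7475 + 1.78 + 1.5994) = -5.1269
Step 2: Compute augmented objective.
t*f(x) = 4.53*8.3 = 37.599
Total = 37.599 - 5.1269 = 32.4721


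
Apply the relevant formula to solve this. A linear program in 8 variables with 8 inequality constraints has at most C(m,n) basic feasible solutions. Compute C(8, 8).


Each vertex corresponds to some choice of n active constraints out of m, so the number of vertices is at most C(m, n) = m! / (n!(m-n)!).
m = 8, n = 8
Numerator: 8 * 7 * 6 * 5 * 4 * 3 * 2 * 1
Denominator: 8! = 40320
C(8, 8) = 1


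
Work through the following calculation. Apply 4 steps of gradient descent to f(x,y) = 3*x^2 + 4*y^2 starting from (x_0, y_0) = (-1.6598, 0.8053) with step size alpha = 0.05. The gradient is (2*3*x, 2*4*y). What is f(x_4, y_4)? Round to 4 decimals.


Gradient descent on f(x,y) = 3*x^2 + 4*y^2.
Starting point: (-1.6598, 0.8053), alpha = 0.05
Step 1: grad_x = 2*3*-1.6598 = -9.9588, grad_y = 2*4*0.8053 = 6.4424
  x_1 = -1.6598 - 0.05*-9.9588 = -1.1619
  y_1 = 0.8053 - 0.05*6.4424 = 0.4832
Step 2: grad_x = 2*3*-1.1619 = -6.9712, grad_y = 2*4*0.4832 = 3.8654
  x_2 = -1.1619 - 0.05*-6.9712 = -0.8133
  y_2 = 0.4832 - 0.05*3.8654 = 0.2899
Step 3: grad_x = 2*3*-0.8133 = -4.8798, grad_y = 2*4*0.2899 = 2.3193
  x_3 = -0.8133 - 0.05*-4.8798 = -0.5693
  y_3 = 0.2899 - 0.05*2.3193 = 0.1739
Step 4: grad_x = 2*3*-0.5693 = -3.4159, grad_y = 2*4*0.1739 = 1.3916
  x_4 = -0.5693 - 0.05*-3.4159 = -0.3985
  y_4 = 0.1739 - 0.05*1.3916 = 0.1044
f(-0.3985, 0.1044) = 3*(-0.3985)^2 + 4*0.1044^2 = 0.52


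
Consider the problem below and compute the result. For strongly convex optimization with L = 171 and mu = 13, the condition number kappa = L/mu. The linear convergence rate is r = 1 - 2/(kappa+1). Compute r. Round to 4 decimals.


Step 1: Compute the condition number.
kappa = L/mu = 171/13 = 13.1538
Step 2: Compute the convergence rate.
r = 1 - 2/(kappa + 1) = 1 - 2*mu/(L + mu) = (L - mu)/(L + mu) = 158/184 = 0.8587


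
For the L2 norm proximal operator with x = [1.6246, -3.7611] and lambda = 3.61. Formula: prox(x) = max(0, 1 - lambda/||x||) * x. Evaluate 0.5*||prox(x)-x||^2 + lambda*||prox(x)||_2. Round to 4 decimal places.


Step 1: Compute ||x||.
||x|| = 4.097
Step 2: Compute scaling factor.
scale = max(0, 1 - 3.61/4.097) = 0.1189
Step 3: prox(x) = [0.1931, -0.4471]
||prox(x)|| = 0.487
Step 4: Proximal objective.
0.5*||prox-x||^2 = 6.5161
lambda*||prox|| = 1.7581
Total = 8.274


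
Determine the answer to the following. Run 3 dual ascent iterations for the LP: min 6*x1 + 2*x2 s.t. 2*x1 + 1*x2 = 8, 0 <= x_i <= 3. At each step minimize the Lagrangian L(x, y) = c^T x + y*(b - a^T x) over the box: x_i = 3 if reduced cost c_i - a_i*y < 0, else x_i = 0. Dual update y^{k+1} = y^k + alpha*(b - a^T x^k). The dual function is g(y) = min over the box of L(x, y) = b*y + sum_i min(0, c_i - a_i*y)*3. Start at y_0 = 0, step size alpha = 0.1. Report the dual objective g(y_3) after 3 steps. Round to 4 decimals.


Dual ascent for LP: min 6*x1 + 2*x2, 2*x1 + 1*x2 = 8, 0 <= x_i <= 3
Step 1: y^k = 0.0, reduced costs: (6.0, 2.0)
  x^k = (0.0, 0.0), subgradient = b - a^T x = 8.0
  y^{k+1} = 0.0 + 0.1*8.0 = 0.8
Step 2: y^k = 0.8, reduced costs: (4.4, 1.2)
  x^k = (0.0, 0.0), subgradient = b - a^T x = 8.0
  y^{k+1} = 0.8 + 0.1*8.0 = 1.6
Step 3: y^k = 1.6, reduced costs: (2.8, 0.4)
  x^k = (0.0, 0.0), subgradient = b - a^T x = 8.0
  y^{k+1} = 1.6 + 0.1*8.0 = 2.4
Dual objective at y_3 = 2.4: reduced costs (1.2, -0.4), box minimizer x = (0.0, 3.0)
g(y_3) = b*y + (c1 - a1*y)*x1 + (c2 - a2*y)*x2 = 8*2.4 + 1.2*0.0 + (-0.4)*3.0 = 19.2 + 0.0 - 1.2 = 18.0


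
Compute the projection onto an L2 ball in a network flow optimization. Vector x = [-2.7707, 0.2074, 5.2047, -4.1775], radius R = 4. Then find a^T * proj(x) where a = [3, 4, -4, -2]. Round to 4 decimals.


Step 1: Compute ||x|| (intermediates to 6 decimals).
||x|| = sqrt((-2.7707)^2 + 0.2074^2 + 5.2047^2 + (-4.1775)^2) = 7.229122
Step 2: Project.
Since ||x|| > R, scale = R/||x|| = 4/7.229122 = 0.553318, proj(x) = scale * x
proj(x) = [-1.533078, 0.114758, 2.879854, -2.311486]
Step 3: Dot product.
a^T * proj(x) = 3*(-1.533078) + 4*0.114758 - 4*2.879854 - 2*(-2.311486) = -11.0366


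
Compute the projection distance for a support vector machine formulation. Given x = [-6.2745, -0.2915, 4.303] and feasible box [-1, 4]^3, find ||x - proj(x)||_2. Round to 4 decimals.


Project each component onto [-1, 4].
clip(-6.2745) = -1.0, clip(-0.2915) = -0.2915, clip(4.303) = 4.0
Projection = [-1.0, -0.2915, 4.0]
Squared diffs: [27.8204, 0.0, 0.0918]
Distance = sqrt(27.9122) = 5.2832


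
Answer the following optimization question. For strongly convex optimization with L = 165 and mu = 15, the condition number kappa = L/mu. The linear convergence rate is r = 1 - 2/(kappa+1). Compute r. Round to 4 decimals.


Step 1: Compute the condition number.
kappa = L/mu = 165/15 = 11.0
Step 2: Compute the convergence rate.
r = 1 - 2/(kappa + 1) = 1 - 2*mu/(L + mu) = (L - mu)/(L + mu) = 150/180 = 0.8333


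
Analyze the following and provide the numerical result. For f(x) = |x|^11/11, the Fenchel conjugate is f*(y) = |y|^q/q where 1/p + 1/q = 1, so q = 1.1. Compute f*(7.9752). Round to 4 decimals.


The conjugate exponent q satisfies 1/p + 1/q = 1.
p = 11, so q = 11/(11 - 1) = 1.1
|y|^q = 7.9752^1.1 = 9.8156
f*(7.9752) = 9.8156 / 1.1 = 8.9232


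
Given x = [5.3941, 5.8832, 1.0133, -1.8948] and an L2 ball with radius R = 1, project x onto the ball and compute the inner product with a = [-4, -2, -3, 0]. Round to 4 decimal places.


Step 1: Compute ||x|| (intermediates to 6 decimals).
||x|| = sqrt(5.3941^2 + 5.8832^2 + 1.0133^2 + (-1.8948)^2) = 8.265918
Step 2: Project.
Since ||x|| > R, scale = R/||x|| = 1/8.265918 = 0.120979, proj(x) = scale * x
proj(x) = [0.652573, 0.711744, 0.122588, -0.229231]
Step 3: Dot product.
a^T * proj(x) = -4*0.652573 - 2*0.711744 - 3*0.122588 + 0*(-0.229231) = -4.4015


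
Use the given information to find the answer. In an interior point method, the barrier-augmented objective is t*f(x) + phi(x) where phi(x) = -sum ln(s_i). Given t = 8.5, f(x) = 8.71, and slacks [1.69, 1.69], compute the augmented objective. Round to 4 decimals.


Step 1: Compute log-barrier.
ln values: [0.5247, 0.5247]
phi = -(0.5247 + 0.5247) = -1.0495
Step 2: Compute augmented objective.
t*f(x) = 8.5*8.71 = 74.035
Total = 74.035 - 1.0495 = 72.9855


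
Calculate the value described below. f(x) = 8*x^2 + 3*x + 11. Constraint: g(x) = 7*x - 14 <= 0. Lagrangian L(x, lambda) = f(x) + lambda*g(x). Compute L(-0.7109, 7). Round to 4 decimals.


Step 1: Evaluate f(x).
f(-0.7109) = 8*(-0.7109)^2 + 3*(-0.7109) + 11 = 12.9103
Step 2: Evaluate g(x).
g(-0.7109) = 7*-0.7109 - 14 = -18.9763
Step 3: Compute Lagrangian.
L = 12.9103 + 7*-18.9763 = -119.9238


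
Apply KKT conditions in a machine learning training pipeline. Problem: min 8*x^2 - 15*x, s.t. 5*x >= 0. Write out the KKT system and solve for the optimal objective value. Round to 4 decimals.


Step 1: Try lambda = 0 (constraint inactive).
Stationarity: 2*8*x - 15 = 0
x* = 15/(2*8) = 0.9375
Check constraint: 5*0.9375 = 4.6875 >= 0 -- satisfied.
Step 2: Compute optimal value.
f(x*) = 8*0.9375^2 - 15*0.9375 = -7.0313


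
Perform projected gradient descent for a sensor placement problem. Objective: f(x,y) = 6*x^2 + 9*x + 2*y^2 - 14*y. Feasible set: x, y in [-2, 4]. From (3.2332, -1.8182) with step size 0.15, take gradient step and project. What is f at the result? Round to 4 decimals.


Step 1: Compute gradient at (3.2332, -1.8182).
grad_x = 2*6*3.2332 + 9 = 47.7984
grad_y = 2*2*-1.8182 - 14 = -21.2728
Step 2: Gradient step.
x_raw = 3.2332 - 0.15*47.7984 = -3.9366
y_raw = -1.8182 - 0.15*-21.2728 = 1.3727
Step 3: Project onto [-2, 4].
x_proj = clip(-3.9366) = -2.0
y_proj = clip(1.3727) = 1.3727
Step 4: Evaluate f.
f(-2.0, 1.3727) = -9.4494


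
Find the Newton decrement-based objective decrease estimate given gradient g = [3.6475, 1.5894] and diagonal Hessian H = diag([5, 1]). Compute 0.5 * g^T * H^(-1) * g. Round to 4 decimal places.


Step 1: H is diagonal, so H^(-1) * g = [0.7295, 1.5894].
Step 2: g^T H^(-1) g = sum_i g_i^2 / H_ii
  = (3.6475)^2/5 + (1.5894)^2/1
  = 2.6609 + 2.5262 = 5.187
Step 3: Objective decrease = 0.5 * g^T H^(-1) g = 2.5935


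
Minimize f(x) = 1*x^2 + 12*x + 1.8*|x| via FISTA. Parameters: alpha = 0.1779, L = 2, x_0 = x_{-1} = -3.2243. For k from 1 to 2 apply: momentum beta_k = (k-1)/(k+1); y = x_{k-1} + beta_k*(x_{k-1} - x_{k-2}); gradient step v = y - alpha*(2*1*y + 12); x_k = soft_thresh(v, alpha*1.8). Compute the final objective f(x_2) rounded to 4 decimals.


FISTA on f(x) = 1*x^2 + 12*x + 1.8*|x|
L = 2, alpha = 0.1779
Iteration 1: beta = 0.0, y = -3.2243 + 0.0*(-3.2243 + 3.2243) = -3.2243
  grad(y) = 5.5514, v = y - alpha*grad = -4.2119
  prox(v) = soft_thresh(-4.2119, 0.3202) = -3.8917
Iteration 2: beta = 0.3333, y = -3.8917 + 0.3333*(-3.8917 + 3.2243) = -4.1141
  grad(y) = 3.7717, v = y - alpha*grad = -4.7851
  prox(v) = soft_thresh(-4.7851, 0.3202) = -4.4649
f(x_2) = 1*(-4.4649)^2 + 12*(-4.4649) + 1.8*|-4.4649| = -25.6067


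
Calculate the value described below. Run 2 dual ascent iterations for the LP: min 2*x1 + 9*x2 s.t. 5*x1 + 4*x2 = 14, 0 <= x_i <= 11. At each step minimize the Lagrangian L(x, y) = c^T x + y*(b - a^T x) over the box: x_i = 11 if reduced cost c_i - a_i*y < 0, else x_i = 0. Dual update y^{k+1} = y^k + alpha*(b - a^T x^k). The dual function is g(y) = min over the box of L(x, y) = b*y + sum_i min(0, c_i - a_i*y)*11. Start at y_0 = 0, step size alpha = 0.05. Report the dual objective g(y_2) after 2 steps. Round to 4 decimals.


Dual ascent for LP: min 2*x1 + 9*x2, 5*x1 + 4*x2 = 14, 0 <= x_i <= 11
Step 1: y^k = 0.0, reduced costs: (2.0, 9.0)
  x^k = (0.0, 0.0), subgradient = b - a^T x = 14.0
  y^{k+1} = 0.0 + 0.05*14.0 = 0.7
Step 2: y^k = 0.7, reduced costs: (-1.5, 6.2)
  x^k = (11.0, 0.0), subgradient = b - a^T x = -41.0
  y^{k+1} = 0.7 + 0.05*-41.0 = -1.35
Dual objective at y_2 = -1.35: reduced costs (8.75, 14.4), box minimizer x = (0.0, 0.0)
g(y_2) = b*y + (c1 - a1*y)*x1 + (c2 - a2*y)*x2 = 14*(-1.35) + 8.75*0.0 + 14.4*0.0 = -18.9 + 0.0 + 0.0 = -18.9


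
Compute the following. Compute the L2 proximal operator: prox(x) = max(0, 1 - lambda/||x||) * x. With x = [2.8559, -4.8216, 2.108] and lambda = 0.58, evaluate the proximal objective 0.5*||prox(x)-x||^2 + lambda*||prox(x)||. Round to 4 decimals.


Step 1: Compute ||x||.
||x|| = 5.9873
Step 2: Compute scaling factor.
scale = max(0, 1 - 0.58/5.9873) = 0.9031
Step 3: prox(x) = [2.5792, -4.3545, 1.9038]
||prox(x)|| = 5.4073
Step 4: Proximal objective.
0.5*||prox-x||^2 = 0.1682
lambda*||prox|| = 3.1362
Total = 3.3044


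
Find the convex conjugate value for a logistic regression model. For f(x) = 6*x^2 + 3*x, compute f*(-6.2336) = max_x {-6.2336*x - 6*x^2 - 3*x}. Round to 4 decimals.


f*(y) = sup_x {y*x - a*x^2 - b*x} = sup_x {(y-b)*x - a*x^2}
FOC: (y - b) - 2a*x = 0 => x* = (y - b)/(2a)
x* = (-6.2336 - 3)/(2*6) = -0.7695
f*(-6.2336) = (y-b)^2/(4a) = (-6.2336 - 3)^2/(4*6)
= 85.2594/24 = 3.5525


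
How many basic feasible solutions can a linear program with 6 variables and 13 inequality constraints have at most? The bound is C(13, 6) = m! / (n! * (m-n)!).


Each vertex corresponds to some choice of n active constraints out of m, so the number of vertices is at most C(m, n) = m! / (n!(m-n)!).
m = 13, n = 6
Numerator: 13 * 12 * 11 * 10 * 9 * 8
Denominator: 6! = 720
C(13, 6) = 1716


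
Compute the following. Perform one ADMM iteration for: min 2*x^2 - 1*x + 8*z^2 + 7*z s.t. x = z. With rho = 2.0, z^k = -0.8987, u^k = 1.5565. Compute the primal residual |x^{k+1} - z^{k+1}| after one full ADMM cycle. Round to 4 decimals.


ADMM iteration with rho = 2.0, z^k = -0.8987, u^k = 1.5565
Step 1: x-update.
Minimize 2*x^2 - 1*x + (2.0/2)*(x + 0.8987 + 1.5565)^2
FOC: (2*2 + 2.0)*x = 1 + 2.0*(-0.8987 - 1.5565)
x^{k+1} = -0.6517
Step 2: z-update.
Minimize 8*z^2 + 7*z + (2.0/2)*(-0.6517 - z + 1.5565)^2
FOC: (2*8 + 2.0)*z = -7 + 2.0*(-0.6517 + 1.5565)
z^{k+1} = -0.2884
Step 3: u-update.
u^{k+1} = 1.5565 - 0.6517 + 0.2884 = 1.1931
Step 4: Primal residual = |-0.6517 + 0.2884| = 0.3634


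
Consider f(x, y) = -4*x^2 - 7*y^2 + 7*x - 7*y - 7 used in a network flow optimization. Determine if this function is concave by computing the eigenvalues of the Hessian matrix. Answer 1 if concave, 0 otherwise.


The Hessian of f(x,y) = -4*x^2 - 7*y^2 + 7*x - 7*y - 7 is:
H = [[-8, 0], [0, -14]]
Trace = -8 - 14 = -22
Determinant = -8*-14 - (0)^2 = 112
Discriminant = (-22)^2 - 4*112 = 36.0
Eigenvalues: lambda_1 = -14.0, lambda_2 = -8.0
The function is concave.

1


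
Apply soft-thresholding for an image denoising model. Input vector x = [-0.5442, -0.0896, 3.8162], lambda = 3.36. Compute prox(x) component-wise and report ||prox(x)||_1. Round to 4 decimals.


Soft-thresholding with lambda = 3.36:
prox(-0.5442) = sign(-0.5442)*max(|-0.5442| - 3.36, 0) = 0.0
prox(-0.0896) = sign(-0.0896)*max(|-0.0896| - 3.36, 0) = 0.0
prox(3.8162) = sign(3.8162)*max(|3.8162| - 3.36, 0) = 0.4562
prox(x) = [0.0, 0.0, 0.4562]
||prox(x)||_1 = 0.0 + 0.0 + 0.4562 = 0.4562


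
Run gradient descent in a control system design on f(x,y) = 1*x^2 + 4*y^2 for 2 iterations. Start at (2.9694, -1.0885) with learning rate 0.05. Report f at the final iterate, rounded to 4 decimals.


Gradient descent on f(x,y) = 1*x^2 + 4*y^2.
Starting point: (2.9694, -1.0885), alpha = 0.05
Step 1: grad_x = 2*1*2.9694 = 5.9388, grad_y = 2*4*-1.0885 = -8.708
  x_1 = 2.9694 - 0.05*5.9388 = 2.6725
  y_1 = -1.0885 - 0.05*-8.708 = -0.6531
Step 2: grad_x = 2*1*2.6725 = 5.3449, grad_y = 2*4*-0.6531 = -5.2248
  x_2 = 2.6725 - 0.05*5.3449 = 2.4052
  y_2 = -0.6531 - 0.05*-5.2248 = -0.3919
f(2.4052, -0.3919) = 1*2.4052^2 + 4*(-0.3919)^2 = 6.3993


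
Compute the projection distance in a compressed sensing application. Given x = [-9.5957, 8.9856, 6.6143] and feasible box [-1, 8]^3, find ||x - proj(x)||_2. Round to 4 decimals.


Project each component onto [-1, 8].
clip(-9.5957) = -1.0, clip(8.9856) = 8.0, clip(6.6143) = 6.6143
Projection = [-1.0, 8.0, 6.6143]
Squared diffs: [73.8861, 0.9714, 0.0]
Distance = sqrt(74.8575) = 8.652


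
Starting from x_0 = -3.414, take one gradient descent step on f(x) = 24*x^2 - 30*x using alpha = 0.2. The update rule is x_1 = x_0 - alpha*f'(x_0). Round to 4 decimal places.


We compute the gradient at x_0 and apply the update.
f'(x) = 48*x - 30
f'(-3.414) = 48*-3.414 - 30 = -193.872
x_1 = -3.414 - 0.2*-193.872 = 35.3604


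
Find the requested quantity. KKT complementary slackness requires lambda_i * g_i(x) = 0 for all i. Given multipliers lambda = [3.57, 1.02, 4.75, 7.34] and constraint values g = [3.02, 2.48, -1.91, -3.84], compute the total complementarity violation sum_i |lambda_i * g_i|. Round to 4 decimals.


KKT complementary slackness check:
lambda_1 * g_1 = 3.57 * 3.02 = 10.7814
lambda_2 * g_2 = 1.02 * 2.48 = 2.5296
lambda_3 * g_3 = 4.75 * -1.91 = -9.0725
lambda_4 * g_4 = 7.34 * -3.84 = -28.1856
Total violation = 10.7814 + 2.5296 + 9.0725 + 28.1856 = 50.5691


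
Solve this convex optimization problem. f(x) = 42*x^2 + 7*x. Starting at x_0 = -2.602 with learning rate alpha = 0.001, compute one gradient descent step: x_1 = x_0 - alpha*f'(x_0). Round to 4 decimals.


We compute the gradient at x_0 and apply the update.
f'(x) = 84*x + 7
f'(-2.602) = 84*-2.602 + 7 = -211.568
x_1 = -2.602 - 0.001*-211.568 = -2.3904


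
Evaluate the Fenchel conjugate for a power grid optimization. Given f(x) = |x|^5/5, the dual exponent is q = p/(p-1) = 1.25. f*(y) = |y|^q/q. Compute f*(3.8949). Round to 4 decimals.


The conjugate exponent q satisfies 1/p + 1/q = 1.
p = 5, so q = 5/(5 - 1) = 1.25
|y|^q = 3.8949^1.25 = 5.4717
f*(3.8949) = 5.4717 / 1.25 = 4.3773


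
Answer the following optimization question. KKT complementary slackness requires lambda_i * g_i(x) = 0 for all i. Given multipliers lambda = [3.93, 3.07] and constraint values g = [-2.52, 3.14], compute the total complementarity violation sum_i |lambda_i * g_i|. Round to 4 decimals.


KKT complementary slackness check:
lambda_1 * g_1 = 3.93 * -2.52 = -9.9036
lambda_2 * g_2 = 3.07 * 3.14 = 9.6398
Total violation = 9.9036 + 9.6398 = 19.5434


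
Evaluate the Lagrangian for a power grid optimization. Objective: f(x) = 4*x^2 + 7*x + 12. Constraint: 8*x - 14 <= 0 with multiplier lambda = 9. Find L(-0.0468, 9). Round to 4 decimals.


Step 1: Evaluate f(x).
f(-0.0468) = 4*(-0.0468)^2 + 7*(-0.0468) + 12 = 11.6812
Step 2: Evaluate g(x).
g(-0.0468) = 8*-0.0468 - 14 = -14.3744
Step 3: Compute Lagrangian.
L = 11.6812 + 9*-14.3744 = -117.6884


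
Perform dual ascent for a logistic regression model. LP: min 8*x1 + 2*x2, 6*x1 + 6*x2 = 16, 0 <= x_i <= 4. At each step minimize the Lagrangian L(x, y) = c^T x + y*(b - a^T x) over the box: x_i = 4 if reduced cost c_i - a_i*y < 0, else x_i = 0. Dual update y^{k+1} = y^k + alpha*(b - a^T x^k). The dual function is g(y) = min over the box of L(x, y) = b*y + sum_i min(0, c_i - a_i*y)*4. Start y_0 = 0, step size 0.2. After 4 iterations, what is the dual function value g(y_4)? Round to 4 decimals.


Dual ascent for LP: min 8*x1 + 2*x2, 6*x1 + 6*x2 = 16, 0 <= x_i <= 4
Step 1: y^k = 0.0, reduced costs: (8.0, 2.0)
  x^k = (0.0, 0.0), subgradient = b - a^T x = 16.0
  y^{k+1} = 0.0 + 0.2*16.0 = 3.2
Step 2: y^k = 3.2, reduced costs: (-11.2, -17.2)
  x^k = (4.0, 4.0), subgradient = b - a^T x = -32.0
  y^{k+1} = 3.2 + 0.2*-32.0 = -3.2
Step 3: y^k = -3.2, reduced costs: (27.2, 21.2)
  x^k = (0.0, 0.0), subgradient = b - a^T x = 16.0
  y^{k+1} = -3.2 + 0.2*16.0 = 0.0
Step 4: y^k = 0.0, reduced costs: (8.0, 2.0)
  x^k = (0.0, 0.0), subgradient = b - a^T x = 16.0
  y^{k+1} = 0.0 + 0.2*16.0 = 3.2
Dual objective at y_4 = 3.2: reduced costs (-11.2, -17.2), box minimizer x = (4.0, 4.0)
g(y_4) = b*y + (c1 - a1*y)*x1 + (c2 - a2*y)*x2 = 16*3.2 + (-11.2)*4.0 + (-17.2)*4.0 = 51.2 - 44.8 - 68.8 = -62.4


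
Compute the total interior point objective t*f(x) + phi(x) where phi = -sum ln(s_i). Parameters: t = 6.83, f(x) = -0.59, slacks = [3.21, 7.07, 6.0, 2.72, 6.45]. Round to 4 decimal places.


Step 1: Compute log-barrier.
ln values: [1.1663, 1.9559, 1.7918, 1.0006, 1.8641]
phi = -(1.1663 + 1.9559 + 1.7918 + 1.0006 + 1.8641) = -7.7786
Step 2: Compute augmented objective.
t*f(x) = 6.83*-0.59 = -4.0297
Total = -4.0297 - 7.7786 = -11.8083


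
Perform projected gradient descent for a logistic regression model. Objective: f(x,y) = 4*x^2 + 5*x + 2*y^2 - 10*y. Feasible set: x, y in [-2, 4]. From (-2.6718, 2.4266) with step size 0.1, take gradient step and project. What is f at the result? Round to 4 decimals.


Step 1: Compute gradient at (-2.6718, 2.4266).
grad_x = 2*4*-2.6718 + 5 = -16.3744
grad_y = 2*2*2.4266 - 10 = -0.2936
Step 2: Gradient step.
x_raw = -2.6718 - 0.1*-16.3744 = -1.0344
y_raw = 2.4266 - 0.1*-0.2936 = 2.456
Step 3: Project onto [-2, 4].
x_proj = clip(-1.0344) = -1.0344
y_proj = clip(2.456) = 2.456
Step 4: Evaluate f.
f(-1.0344, 2.456) = -13.3883


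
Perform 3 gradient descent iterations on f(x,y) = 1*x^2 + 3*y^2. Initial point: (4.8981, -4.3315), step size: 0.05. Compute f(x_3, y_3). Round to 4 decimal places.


Gradient descent on f(x,y) = 1*x^2 + 3*y^2.
Starting point: (4.8981, -4.3315), alpha = 0.05
Step 1: grad_x = 2*1*4.8981 = 9.7962, grad_y = 2*3*-4.3315 = -25.989
  x_1 = 4.8981 - 0.05*9.7962 = 4.4083
  y_1 = -4.3315 - 0.05*-25.989 = -3.0321
Step 2: grad_x = 2*1*4.4083 = 8.8166, grad_y = 2*3*-3.0321 = -18.1923
  x_2 = 4.4083 - 0.05*8.8166 = 3.9675
  y_2 = -3.0321 - 0.05*-18.1923 = -2.1224
Step 3: grad_x = 2*1*3.9675 = 7.9349, grad_y = 2*3*-2.1224 = -12.7346
  x_3 = 3.9675 - 0.05*7.9349 = 3.5707
  y_3 = -2.1224 - 0.05*-12.7346 = -1.4857
f(3.5707, -1.4857) = 1*3.5707^2 + 3*(-1.4857)^2 = 19.372


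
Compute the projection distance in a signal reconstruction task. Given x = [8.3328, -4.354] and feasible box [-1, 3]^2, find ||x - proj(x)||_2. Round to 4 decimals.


Project each component onto [-1, 3].
clip(8.3328) = 3.0, clip(-4.354) = -1.0
Projection = [3.0, -1.0]
Squared diffs: [28.4388, 11.2493]
Distance = sqrt(39.6881) = 6.2998


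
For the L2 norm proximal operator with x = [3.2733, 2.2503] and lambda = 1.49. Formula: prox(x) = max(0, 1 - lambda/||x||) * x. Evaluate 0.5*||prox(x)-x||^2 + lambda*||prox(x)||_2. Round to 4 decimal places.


Step 1: Compute ||x||.
||x|| = 3.9722
Step 2: Compute scaling factor.
scale = max(0, 1 - 1.49/3.9722) = 0.6249
Step 3: prox(x) = [2.0455, 1.4062]
||prox(x)|| = 2.4822
Step 4: Proximal objective.
0.5*||prox-x||^2 = 1.1101
lambda*||prox|| = 3.6985
Total = 4.8085


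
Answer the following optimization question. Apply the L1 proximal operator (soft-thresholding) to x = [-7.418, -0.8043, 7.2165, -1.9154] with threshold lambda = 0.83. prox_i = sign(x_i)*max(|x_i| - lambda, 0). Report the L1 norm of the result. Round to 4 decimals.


Soft-thresholding with lambda = 0.83:
prox(-7.418) = sign(-7.418)*max(|-7.418| - 0.83, 0) = -6.588
prox(-0.8043) = sign(-0.8043)*max(|-0.8043| - 0.83, 0) = 0.0
prox(7.2165) = sign(7.2165)*max(|7.2165| - 0.83, 0) = 6.3865
prox(-1.9154) = sign(-1.9154)*max(|-1.9154| - 0.83, 0) = -1.0854
prox(x) = [-6.588, 0.0, 6.3865, -1.0854]
||prox(x)||_1 = 6.588 + 0.0 + 6.3865 + 1.0854 = 14.0599


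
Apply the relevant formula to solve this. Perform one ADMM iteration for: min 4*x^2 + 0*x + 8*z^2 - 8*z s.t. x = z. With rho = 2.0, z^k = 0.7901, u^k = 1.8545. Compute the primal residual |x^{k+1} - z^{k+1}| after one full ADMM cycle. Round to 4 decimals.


ADMM iteration with rho = 2.0, z^k = 0.7901, u^k = 1.8545
Step 1: x-update.
Minimize 4*x^2 + 0*x + (2.0/2)*(x - 0.7901 + 1.8545)^2
FOC: (2*4 + 2.0)*x = 0 + 2.0*(0.7901 - 1.8545)
x^{k+1} = -0.2129
Step 2: z-update.
Minimize 8*z^2 - 8*z + (2.0/2)*(-0.2129 - z + 1.8545)^2
FOC: (2*8 + 2.0)*z = 8 + 2.0*(-0.2129 + 1.8545)
z^{k+1} = 0.6268
Step 3: u-update.
u^{k+1} = 1.8545 - 0.2129 - 0.6268 = 1.0148
Step 4: Primal residual = |-0.2129 - 0.6268| = 0.8397


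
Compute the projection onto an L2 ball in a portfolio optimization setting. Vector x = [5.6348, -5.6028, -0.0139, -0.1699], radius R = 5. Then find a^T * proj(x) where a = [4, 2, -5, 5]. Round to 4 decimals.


Step 1: Compute ||x|| (intermediates to 6 decimals).
||x|| = sqrt(5.6348^2 + (-5.6028)^2 + (-0.0139)^2 + (-0.1699)^2) = 7.948044
Step 2: Project.
Since ||x|| > R, scale = R/||x|| = 5/7.948044 = 0.629086, proj(x) = scale * x
proj(x) = [3.544774, -3.524643, -0.008744, -0.106882]
Step 3: Dot product.
a^T * proj(x) = 4*3.544774 + 2*(-3.524643) - 5*(-0.008744) + 5*(-0.106882) = 6.6391


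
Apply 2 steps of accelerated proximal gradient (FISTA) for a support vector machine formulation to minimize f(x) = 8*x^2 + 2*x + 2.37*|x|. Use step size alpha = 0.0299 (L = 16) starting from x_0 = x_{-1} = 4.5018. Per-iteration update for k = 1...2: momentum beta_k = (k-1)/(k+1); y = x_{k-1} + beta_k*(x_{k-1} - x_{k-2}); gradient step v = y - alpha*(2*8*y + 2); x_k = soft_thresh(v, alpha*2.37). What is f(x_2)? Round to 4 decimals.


FISTA on f(x) = 8*x^2 + 2*x + 2.37*|x|
L = 16, alpha = 0.0299
Iteration 1: beta = 0.0, y = 4.5018 + 0.0*(4.5018 - 4.5018) = 4.5018
  grad(y) = 74.0288, v = y - alpha*grad = 2.2883
  prox(v) = soft_thresh(2.2883, 0.0709) = 2.2175
Iteration 2: beta = 0.3333, y = 2.2175 + 0.3333*(2.2175 - 4.5018) = 1.456
  grad(y) = 25.2966, v = y - alpha*grad = 0.6997
  prox(v) = soft_thresh(0.6997, 0.0709) = 0.6288
f(x_2) = 8*0.6288^2 + 2*0.6288 + 2.37*|0.6288| = 5.911


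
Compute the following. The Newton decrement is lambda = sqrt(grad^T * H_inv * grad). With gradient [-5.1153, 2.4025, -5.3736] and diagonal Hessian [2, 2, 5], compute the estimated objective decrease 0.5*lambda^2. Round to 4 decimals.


Step 1: H is diagonal, so H^(-1) * g = [-2.5577, 1.2013, -1.0747].
Step 2: g^T H^(-1) g = sum_i g_i^2 / H_ii
  = (-5.1153)^2/2 + (2.4025)^2/2 + (-5.3736)^2/5
  = 13.0831 + 2.886 + 5.7751 = 21.7443
Step 3: Objective decrease = 0.5 * g^T H^(-1) g = 10.8721


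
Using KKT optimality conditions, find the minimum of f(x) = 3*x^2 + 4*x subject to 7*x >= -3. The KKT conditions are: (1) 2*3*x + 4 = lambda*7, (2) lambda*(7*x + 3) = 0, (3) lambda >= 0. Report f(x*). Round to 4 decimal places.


Step 1: Try lambda = 0 (constraint inactive).
x_unc = -4/(2*3) = -0.6667
Check: 7*-0.6667 = -4.6669 < -3 -- violated!
Step 2: Constraint must be active: 7*x = -3
x* = -3/7 = -0.4286 (rounded; the exact value -3/7 is used below)
lambda = (2*3*(-3/7) + 4)/7 = 0.2041
Step 3: Compute optimal value.
f(x*) = 3*(-3/7)^2 + 4*(-3/7) = -1.1633


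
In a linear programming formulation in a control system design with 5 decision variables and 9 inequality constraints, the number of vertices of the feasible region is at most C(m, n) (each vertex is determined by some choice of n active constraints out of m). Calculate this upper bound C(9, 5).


Each vertex corresponds to some choice of n active constraints out of m, so the number of vertices is at most C(m, n) = m! / (n!(m-n)!).
m = 9, n = 5
Numerator: 9 * 8 * 7 * 6 * 5
Denominator: 5! = 120
C(9, 5) = 126


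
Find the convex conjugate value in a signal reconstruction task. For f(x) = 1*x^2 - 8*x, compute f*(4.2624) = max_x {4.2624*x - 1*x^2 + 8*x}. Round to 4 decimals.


f*(y) = sup_x {y*x - a*x^2 - b*x} = sup_x {(y-b)*x - a*x^2}
FOC: (y - b) - 2a*x = 0 => x* = (y - b)/(2a)
x* = (4.2624 + 8)/(2*1) = 6.1312
f*(4.2624) = (y-b)^2/(4a) = (4.2624 + 8)^2/(4*1)
= 150.3665/4 = 37.5916


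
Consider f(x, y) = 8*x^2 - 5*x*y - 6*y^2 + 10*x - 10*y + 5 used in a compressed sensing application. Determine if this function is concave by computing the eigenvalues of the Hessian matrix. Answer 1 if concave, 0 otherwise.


The Hessian of f(x,y) = 8*x^2 - 5*x*y - 6*y^2 + 10*x - 10*y + 5 is:
H = [[16, -5], [-5, -12]]
Trace = 16 - 12 = 4
Determinant = 16*-12 - (-5)^2 = -217
Discriminant = (4)^2 - 4*-217 = 884.0
Eigenvalues: lambda_1 = -12.8661, lambda_2 = 16.8661
The function is not concave.

0


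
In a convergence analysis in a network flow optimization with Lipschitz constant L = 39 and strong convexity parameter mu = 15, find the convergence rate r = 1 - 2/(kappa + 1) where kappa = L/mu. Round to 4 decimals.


Step 1: Compute the condition number.
kappa = L/mu = 39/15 = 2.6
Step 2: Compute the convergence rate.
r = 1 - 2/(kappa + 1) = 1 - 2*mu/(L + mu) = (L - mu)/(L + mu) = 24/54 = 0.4444


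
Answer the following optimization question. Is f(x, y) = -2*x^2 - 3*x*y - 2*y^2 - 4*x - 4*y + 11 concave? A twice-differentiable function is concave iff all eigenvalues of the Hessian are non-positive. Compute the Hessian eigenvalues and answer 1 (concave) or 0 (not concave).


The Hessian of f(x,y) = -2*x^2 - 3*x*y - 2*y^2 - 4*x - 4*y + 11 is:
H = [[-4, -3], [-3, -4]]
Trace = -4 - 4 = -8
Determinant = -4*-4 - (-3)^2 = 7
Discriminant = (-8)^2 - 4*7 = 36.0
Eigenvalues: lambda_1 = -7.0, lambda_2 = -1.0
The function is concave.

1
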